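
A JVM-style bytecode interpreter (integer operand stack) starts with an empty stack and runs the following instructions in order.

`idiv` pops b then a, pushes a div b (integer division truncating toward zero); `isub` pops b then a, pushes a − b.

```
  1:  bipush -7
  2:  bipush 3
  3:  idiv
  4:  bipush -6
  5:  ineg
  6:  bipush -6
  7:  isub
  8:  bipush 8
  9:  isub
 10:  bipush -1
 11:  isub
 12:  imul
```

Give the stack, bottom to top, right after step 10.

bipush -7 → [-7]
bipush 3  → [-7, 3]
idiv      → [-2]
bipush -6 → [-2, -6]
ineg      → [-2, 6]
bipush -6 → [-2, 6, -6]
isub      → [-2, 12]
bipush 8  → [-2, 12, 8]
isub      → [-2, 4]
bipush -1 → [-2, 4, -1]

[-2, 4, -1]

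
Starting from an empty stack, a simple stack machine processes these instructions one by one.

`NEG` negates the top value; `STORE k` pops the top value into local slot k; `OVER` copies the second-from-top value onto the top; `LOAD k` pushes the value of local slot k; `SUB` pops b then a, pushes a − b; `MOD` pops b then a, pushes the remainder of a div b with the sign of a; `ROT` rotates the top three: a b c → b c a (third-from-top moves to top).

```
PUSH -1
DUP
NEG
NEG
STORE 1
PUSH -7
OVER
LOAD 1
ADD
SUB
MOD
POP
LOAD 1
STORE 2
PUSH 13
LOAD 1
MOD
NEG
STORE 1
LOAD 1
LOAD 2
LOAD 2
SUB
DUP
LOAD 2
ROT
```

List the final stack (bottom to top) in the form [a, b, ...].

[0, 0, -1, 0]

PUSH -1 -> [-1]
DUP     -> [-1, -1]
NEG     -> [-1, 1]
NEG     -> [-1, -1]
STORE 1 -> [-1]
PUSH -7 -> [-1, -7]
OVER    -> [-1, -7, -1]
LOAD 1  -> [-1, -7, -1, -1]
ADD     -> [-1, -7, -2]
SUB     -> [-1, -5]
MOD     -> [-1]
POP     -> []
LOAD 1  -> [-1]
STORE 2 -> []
PUSH 13 -> [13]
LOAD 1  -> [13, -1]
MOD     -> [0]
NEG     -> [0]
STORE 1 -> []
LOAD 1  -> [0]
LOAD 2  -> [0, -1]
LOAD 2  -> [0, -1, -1]
SUB     -> [0, 0]
DUP     -> [0, 0, 0]
LOAD 2  -> [0, 0, 0, -1]
ROT     -> [0, 0, -1, 0]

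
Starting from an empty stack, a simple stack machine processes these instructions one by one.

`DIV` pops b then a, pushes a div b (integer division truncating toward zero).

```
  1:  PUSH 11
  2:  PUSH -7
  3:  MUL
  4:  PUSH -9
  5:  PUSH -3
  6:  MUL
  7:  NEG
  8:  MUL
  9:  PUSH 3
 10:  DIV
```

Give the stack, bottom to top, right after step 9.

[2079, 3]

PUSH 11 -> [11]
PUSH -7 -> [11, -7]
MUL     -> [-77]
PUSH -9 -> [-77, -9]
PUSH -3 -> [-77, -9, -3]
MUL     -> [-77, 27]
NEG     -> [-77, -27]
MUL     -> [2079]
PUSH 3  -> [2079, 3]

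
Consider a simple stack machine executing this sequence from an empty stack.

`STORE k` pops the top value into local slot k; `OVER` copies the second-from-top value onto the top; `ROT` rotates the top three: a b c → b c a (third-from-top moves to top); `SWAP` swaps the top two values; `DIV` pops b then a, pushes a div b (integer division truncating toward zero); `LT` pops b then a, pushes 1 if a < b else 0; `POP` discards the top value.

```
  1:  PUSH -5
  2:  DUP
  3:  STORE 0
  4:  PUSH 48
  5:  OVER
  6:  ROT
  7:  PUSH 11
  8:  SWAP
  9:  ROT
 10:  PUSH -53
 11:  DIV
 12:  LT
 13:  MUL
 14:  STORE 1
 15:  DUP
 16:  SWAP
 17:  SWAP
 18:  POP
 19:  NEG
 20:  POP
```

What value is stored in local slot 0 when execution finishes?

-5

PUSH -5  -> [-5]
DUP      -> [-5, -5]
STORE 0  -> [-5]
PUSH 48  -> [-5, 48]
OVER     -> [-5, 48, -5]
ROT      -> [48, -5, -5]
PUSH 11  -> [48, -5, -5, 11]
SWAP     -> [48, -5, 11, -5]
ROT      -> [48, 11, -5, -5]
PUSH -53 -> [48, 11, -5, -5, -53]
DIV      -> [48, 11, -5, 0]
LT       -> [48, 11, 1]
MUL      -> [48, 11]
STORE 1  -> [48]
DUP      -> [48, 48]
SWAP     -> [48, 48]
SWAP     -> [48, 48]
POP      -> [48]
NEG      -> [-48]
POP      -> []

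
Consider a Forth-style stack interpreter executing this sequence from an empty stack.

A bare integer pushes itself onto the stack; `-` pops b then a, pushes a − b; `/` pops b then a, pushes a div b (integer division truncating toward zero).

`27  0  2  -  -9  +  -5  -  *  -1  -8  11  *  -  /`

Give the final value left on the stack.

27 -> 27
0  -> 27 0
2  -> 27 0 2
-  -> 27 -2
-9 -> 27 -2 -9
+  -> 27 -11
-5 -> 27 -11 -5
-  -> 27 -6
*  -> -162
-1 -> -162 -1
-8 -> -162 -1 -8
11 -> -162 -1 -8 11
*  -> -162 -1 -88
-  -> -162 87
/  -> -1

-1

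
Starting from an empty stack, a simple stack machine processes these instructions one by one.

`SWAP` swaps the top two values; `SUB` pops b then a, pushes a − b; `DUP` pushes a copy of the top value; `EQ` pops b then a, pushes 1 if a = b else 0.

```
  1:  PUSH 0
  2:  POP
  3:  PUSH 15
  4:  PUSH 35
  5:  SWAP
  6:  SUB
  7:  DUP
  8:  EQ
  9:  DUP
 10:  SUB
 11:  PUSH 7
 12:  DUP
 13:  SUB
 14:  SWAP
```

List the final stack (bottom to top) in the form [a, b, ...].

[0, 0]

PUSH 0   [0]
POP      []
PUSH 15  [15]
PUSH 35  [15, 35]
SWAP     [35, 15]
SUB      [20]
DUP      [20, 20]
EQ       [1]
DUP      [1, 1]
SUB      [0]
PUSH 7   [0, 7]
DUP      [0, 7, 7]
SUB      [0, 0]
SWAP     [0, 0]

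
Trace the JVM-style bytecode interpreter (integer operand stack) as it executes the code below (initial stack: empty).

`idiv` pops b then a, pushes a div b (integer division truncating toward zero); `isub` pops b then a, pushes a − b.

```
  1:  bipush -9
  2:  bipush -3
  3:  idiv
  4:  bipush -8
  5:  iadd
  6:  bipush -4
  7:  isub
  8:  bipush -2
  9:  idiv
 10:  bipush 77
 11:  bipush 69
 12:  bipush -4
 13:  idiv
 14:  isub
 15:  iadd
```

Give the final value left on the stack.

bipush -9 : [-9]
bipush -3 : [-9, -3]
idiv      : [3]
bipush -8 : [3, -8]
iadd      : [-5]
bipush -4 : [-5, -4]
isub      : [-1]
bipush -2 : [-1, -2]
idiv      : [0]
bipush 77 : [0, 77]
bipush 69 : [0, 77, 69]
bipush -4 : [0, 77, 69, -4]
idiv      : [0, 77, -17]
isub      : [0, 94]
iadd      : [94]

94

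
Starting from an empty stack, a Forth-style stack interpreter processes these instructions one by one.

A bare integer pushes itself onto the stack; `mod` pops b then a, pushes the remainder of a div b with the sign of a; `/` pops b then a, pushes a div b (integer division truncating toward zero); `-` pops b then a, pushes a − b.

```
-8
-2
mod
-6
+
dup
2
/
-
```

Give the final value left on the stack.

-8  → [-8]
-2  → [-8, -2]
mod → [0]
-6  → [0, -6]
+   → [-6]
dup → [-6, -6]
2   → [-6, -6, 2]
/   → [-6, -3]
-   → [-3]

-3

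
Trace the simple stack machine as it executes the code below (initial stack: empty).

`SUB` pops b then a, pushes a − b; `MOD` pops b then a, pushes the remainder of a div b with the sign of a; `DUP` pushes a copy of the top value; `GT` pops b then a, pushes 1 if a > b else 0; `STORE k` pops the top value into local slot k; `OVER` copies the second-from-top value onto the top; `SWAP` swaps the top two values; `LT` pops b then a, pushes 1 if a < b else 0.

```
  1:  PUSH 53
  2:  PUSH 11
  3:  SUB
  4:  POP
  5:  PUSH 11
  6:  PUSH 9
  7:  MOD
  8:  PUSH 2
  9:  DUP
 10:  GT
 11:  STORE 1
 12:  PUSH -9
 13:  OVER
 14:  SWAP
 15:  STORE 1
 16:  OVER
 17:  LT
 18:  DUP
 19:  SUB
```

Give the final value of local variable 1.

PUSH 53 → [53]
PUSH 11 → [53, 11]
SUB     → [42]
POP     → []
PUSH 11 → [11]
PUSH 9  → [11, 9]
MOD     → [2]
PUSH 2  → [2, 2]
DUP     → [2, 2, 2]
GT      → [2, 0]
STORE 1 → [2]
PUSH -9 → [2, -9]
OVER    → [2, -9, 2]
SWAP    → [2, 2, -9]
STORE 1 → [2, 2]
OVER    → [2, 2, 2]
LT      → [2, 0]
DUP     → [2, 0, 0]
SUB     → [2, 0]

-9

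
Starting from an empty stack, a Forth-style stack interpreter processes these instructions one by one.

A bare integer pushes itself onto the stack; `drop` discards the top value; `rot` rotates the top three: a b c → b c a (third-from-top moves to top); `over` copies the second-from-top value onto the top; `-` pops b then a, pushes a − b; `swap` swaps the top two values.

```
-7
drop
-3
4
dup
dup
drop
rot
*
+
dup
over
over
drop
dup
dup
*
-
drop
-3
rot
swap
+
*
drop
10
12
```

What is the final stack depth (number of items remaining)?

2

-7   : [-7]
drop : []
-3   : [-3]
4    : [-3, 4]
dup  : [-3, 4, 4]
dup  : [-3, 4, 4, 4]
drop : [-3, 4, 4]
rot  : [4, 4, -3]
*    : [4, -12]
+    : [-8]
dup  : [-8, -8]
over : [-8, -8, -8]
over : [-8, -8, -8, -8]
drop : [-8, -8, -8]
dup  : [-8, -8, -8, -8]
dup  : [-8, -8, -8, -8, -8]
*    : [-8, -8, -8, 64]
-    : [-8, -8, -72]
drop : [-8, -8]
-3   : [-8, -8, -3]
rot  : [-8, -3, -8]
swap : [-8, -8, -3]
+    : [-8, -11]
*    : [88]
drop : []
10   : [10]
12   : [10, 12]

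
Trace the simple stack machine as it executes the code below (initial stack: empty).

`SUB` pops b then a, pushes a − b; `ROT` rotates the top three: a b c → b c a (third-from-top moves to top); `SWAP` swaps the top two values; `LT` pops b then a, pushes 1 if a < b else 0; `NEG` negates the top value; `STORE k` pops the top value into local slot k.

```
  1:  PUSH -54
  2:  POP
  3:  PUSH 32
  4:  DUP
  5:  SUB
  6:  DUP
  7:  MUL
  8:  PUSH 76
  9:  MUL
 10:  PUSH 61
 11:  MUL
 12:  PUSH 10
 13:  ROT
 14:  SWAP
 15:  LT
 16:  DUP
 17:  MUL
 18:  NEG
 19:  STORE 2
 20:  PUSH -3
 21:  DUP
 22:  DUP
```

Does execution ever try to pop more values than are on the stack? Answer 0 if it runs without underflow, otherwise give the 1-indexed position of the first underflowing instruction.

PUSH -54 → [-54]
POP      → []
PUSH 32  → [32]
DUP      → [32, 32]
SUB      → [0]
DUP      → [0, 0]
MUL      → [0]
PUSH 76  → [0, 76]
MUL      → [0]
PUSH 61  → [0, 61]
MUL      → [0]
PUSH 10  → [0, 10]
ROT  — needs 3 operands, stack has 2 → underflow

13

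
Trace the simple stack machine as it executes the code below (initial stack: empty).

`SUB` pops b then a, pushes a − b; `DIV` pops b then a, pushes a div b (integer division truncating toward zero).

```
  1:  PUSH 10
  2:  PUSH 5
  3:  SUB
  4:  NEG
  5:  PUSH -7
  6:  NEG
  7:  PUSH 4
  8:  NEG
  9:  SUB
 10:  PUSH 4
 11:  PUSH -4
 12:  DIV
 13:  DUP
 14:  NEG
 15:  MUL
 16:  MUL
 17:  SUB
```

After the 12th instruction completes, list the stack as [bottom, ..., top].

[-5, 11, -1]

PUSH 10 -> [10]
PUSH 5  -> [10, 5]
SUB     -> [5]
NEG     -> [-5]
PUSH -7 -> [-5, -7]
NEG     -> [-5, 7]
PUSH 4  -> [-5, 7, 4]
NEG     -> [-5, 7, -4]
SUB     -> [-5, 11]
PUSH 4  -> [-5, 11, 4]
PUSH -4 -> [-5, 11, 4, -4]
DIV     -> [-5, 11, -1]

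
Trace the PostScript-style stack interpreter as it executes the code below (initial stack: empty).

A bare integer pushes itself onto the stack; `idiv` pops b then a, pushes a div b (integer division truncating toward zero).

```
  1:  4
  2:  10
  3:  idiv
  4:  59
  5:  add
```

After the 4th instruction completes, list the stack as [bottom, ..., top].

4    → [4]
10   → [4, 10]
idiv → [0]
59   → [0, 59]

[0, 59]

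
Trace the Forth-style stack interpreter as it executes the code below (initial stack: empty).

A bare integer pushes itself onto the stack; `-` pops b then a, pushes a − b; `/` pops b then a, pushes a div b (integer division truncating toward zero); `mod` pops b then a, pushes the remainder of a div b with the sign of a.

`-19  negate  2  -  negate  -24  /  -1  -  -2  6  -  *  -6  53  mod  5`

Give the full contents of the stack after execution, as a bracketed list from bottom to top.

-19    -> [-19]
negate -> [19]
2      -> [19, 2]
-      -> [17]
negate -> [-17]
-24    -> [-17, -24]
/      -> [0]
-1     -> [0, -1]
-      -> [1]
-2     -> [1, -2]
6      -> [1, -2, 6]
-      -> [1, -8]
*      -> [-8]
-6     -> [-8, -6]
53     -> [-8, -6, 53]
mod    -> [-8, -6]
5      -> [-8, -6, 5]

[-8, -6, 5]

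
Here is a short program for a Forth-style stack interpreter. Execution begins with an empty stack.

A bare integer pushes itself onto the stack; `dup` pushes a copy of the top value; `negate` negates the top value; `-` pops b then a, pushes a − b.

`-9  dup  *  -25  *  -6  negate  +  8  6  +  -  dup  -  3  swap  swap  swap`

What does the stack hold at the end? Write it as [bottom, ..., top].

[3, 0]

-9      [-9]
dup     [-9, -9]
*       [81]
-25     [81, -25]
*       [-2025]
-6      [-2025, -6]
negate  [-2025, 6]
+       [-2019]
8       [-2019, 8]
6       [-2019, 8, 6]
+       [-2019, 14]
-       [-2033]
dup     [-2033, -2033]
-       [0]
3       [0, 3]
swap    [3, 0]
swap    [0, 3]
swap    [3, 0]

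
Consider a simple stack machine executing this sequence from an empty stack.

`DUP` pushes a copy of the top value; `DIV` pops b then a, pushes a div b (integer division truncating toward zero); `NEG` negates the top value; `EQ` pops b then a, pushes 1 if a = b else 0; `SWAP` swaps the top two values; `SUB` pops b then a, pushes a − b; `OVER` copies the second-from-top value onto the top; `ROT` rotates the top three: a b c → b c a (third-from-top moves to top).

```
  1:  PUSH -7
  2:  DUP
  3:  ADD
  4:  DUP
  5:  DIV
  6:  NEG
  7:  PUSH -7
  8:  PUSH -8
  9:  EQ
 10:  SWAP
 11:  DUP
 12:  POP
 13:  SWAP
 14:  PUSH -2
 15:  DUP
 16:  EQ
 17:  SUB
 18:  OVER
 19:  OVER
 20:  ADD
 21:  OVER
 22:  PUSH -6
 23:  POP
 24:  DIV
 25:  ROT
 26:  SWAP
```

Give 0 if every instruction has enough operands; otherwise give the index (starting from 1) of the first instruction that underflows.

0

PUSH -7 : -7
DUP     : -7 -7
ADD     : -14
DUP     : -14 -14
DIV     : 1
NEG     : -1
PUSH -7 : -1 -7
PUSH -8 : -1 -7 -8
EQ      : -1 0
SWAP    : 0 -1
DUP     : 0 -1 -1
POP     : 0 -1
SWAP    : -1 0
PUSH -2 : -1 0 -2
DUP     : -1 0 -2 -2
EQ      : -1 0 1
SUB     : -1 -1
OVER    : -1 -1 -1
OVER    : -1 -1 -1 -1
ADD     : -1 -1 -2
OVER    : -1 -1 -2 -1
PUSH -6 : -1 -1 -2 -1 -6
POP     : -1 -1 -2 -1
DIV     : -1 -1 2
ROT     : -1 2 -1
SWAP    : -1 -1 2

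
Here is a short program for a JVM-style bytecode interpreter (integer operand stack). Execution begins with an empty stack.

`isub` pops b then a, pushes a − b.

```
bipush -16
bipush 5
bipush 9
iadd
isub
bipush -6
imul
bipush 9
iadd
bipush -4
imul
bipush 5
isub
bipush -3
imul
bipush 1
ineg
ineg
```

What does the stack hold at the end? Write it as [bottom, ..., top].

[2283, 1]

bipush -16 -> -16
bipush 5   -> -16 5
bipush 9   -> -16 5 9
iadd       -> -16 14
isub       -> -30
bipush -6  -> -30 -6
imul       -> 180
bipush 9   -> 180 9
iadd       -> 189
bipush -4  -> 189 -4
imul       -> -756
bipush 5   -> -756 5
isub       -> -761
bipush -3  -> -761 -3
imul       -> 2283
bipush 1   -> 2283 1
ineg       -> 2283 -1
ineg       -> 2283 1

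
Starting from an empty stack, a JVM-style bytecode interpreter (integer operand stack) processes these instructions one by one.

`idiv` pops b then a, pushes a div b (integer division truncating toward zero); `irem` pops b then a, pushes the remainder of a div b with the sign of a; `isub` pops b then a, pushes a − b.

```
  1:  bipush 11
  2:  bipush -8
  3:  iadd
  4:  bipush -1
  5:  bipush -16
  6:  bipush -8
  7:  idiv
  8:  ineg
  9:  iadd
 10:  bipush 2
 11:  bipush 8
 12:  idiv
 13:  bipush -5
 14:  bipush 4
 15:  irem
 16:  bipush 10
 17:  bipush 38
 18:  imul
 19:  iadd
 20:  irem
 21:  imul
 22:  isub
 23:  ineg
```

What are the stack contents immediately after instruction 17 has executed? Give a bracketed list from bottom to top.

[3, -3, 0, -1, 10, 38]

bipush 11  : [11]
bipush -8  : [11, -8]
iadd       : [3]
bipush -1  : [3, -1]
bipush -16 : [3, -1, -16]
bipush -8  : [3, -1, -16, -8]
idiv       : [3, -1, 2]
ineg       : [3, -1, -2]
iadd       : [3, -3]
bipush 2   : [3, -3, 2]
bipush 8   : [3, -3, 2, 8]
idiv       : [3, -3, 0]
bipush -5  : [3, -3, 0, -5]
bipush 4   : [3, -3, 0, -5, 4]
irem       : [3, -3, 0, -1]
bipush 10  : [3, -3, 0, -1, 10]
bipush 38  : [3, -3, 0, -1, 10, 38]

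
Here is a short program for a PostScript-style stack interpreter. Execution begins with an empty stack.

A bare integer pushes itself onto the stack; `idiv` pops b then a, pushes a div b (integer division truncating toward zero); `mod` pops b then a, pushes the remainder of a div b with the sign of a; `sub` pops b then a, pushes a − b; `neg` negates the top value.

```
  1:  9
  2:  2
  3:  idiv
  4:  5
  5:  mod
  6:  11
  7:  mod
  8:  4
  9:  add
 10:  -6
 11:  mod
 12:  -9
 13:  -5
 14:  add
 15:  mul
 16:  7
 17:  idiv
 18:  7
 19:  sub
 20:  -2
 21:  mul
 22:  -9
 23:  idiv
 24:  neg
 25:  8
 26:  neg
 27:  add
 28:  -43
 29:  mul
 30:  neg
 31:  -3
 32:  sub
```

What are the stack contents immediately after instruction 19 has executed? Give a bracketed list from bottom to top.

9     [9]
2     [9, 2]
idiv  [4]
5     [4, 5]
mod   [4]
11    [4, 11]
mod   [4]
4     [4, 4]
add   [8]
-6    [8, -6]
mod   [2]
-9    [2, -9]
-5    [2, -9, -5]
add   [2, -14]
mul   [-28]
7     [-28, 7]
idiv  [-4]
7     [-4, 7]
sub   [-11]

[-11]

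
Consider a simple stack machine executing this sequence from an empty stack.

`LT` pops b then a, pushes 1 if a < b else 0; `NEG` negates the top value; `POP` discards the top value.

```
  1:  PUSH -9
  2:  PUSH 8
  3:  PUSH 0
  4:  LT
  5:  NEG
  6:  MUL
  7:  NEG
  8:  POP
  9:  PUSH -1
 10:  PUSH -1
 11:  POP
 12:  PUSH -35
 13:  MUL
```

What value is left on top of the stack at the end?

PUSH -9  → -9
PUSH 8   → -9 8
PUSH 0   → -9 8 0
LT       → -9 0
NEG      → -9 0
MUL      → 0
NEG      → 0
POP      → (empty)
PUSH -1  → -1
PUSH -1  → -1 -1
POP      → -1
PUSH -35 → -1 -35
MUL      → 35

35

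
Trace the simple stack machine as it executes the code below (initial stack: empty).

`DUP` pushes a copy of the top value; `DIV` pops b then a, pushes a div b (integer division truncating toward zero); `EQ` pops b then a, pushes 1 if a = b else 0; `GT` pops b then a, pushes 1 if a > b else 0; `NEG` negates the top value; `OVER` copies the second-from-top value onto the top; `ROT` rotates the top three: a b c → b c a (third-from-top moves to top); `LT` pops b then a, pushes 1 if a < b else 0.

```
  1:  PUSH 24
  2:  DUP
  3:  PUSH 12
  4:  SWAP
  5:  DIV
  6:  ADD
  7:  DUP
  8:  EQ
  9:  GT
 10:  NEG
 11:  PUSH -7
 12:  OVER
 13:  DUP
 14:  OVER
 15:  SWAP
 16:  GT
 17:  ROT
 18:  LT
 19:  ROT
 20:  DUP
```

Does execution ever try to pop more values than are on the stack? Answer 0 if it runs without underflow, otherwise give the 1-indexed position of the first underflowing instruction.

PUSH 24  [24]
DUP      [24, 24]
PUSH 12  [24, 24, 12]
SWAP     [24, 12, 24]
DIV      [24, 0]
ADD      [24]
DUP      [24, 24]
EQ       [1]
GT  — needs 2 operands, stack has 1 → underflow

9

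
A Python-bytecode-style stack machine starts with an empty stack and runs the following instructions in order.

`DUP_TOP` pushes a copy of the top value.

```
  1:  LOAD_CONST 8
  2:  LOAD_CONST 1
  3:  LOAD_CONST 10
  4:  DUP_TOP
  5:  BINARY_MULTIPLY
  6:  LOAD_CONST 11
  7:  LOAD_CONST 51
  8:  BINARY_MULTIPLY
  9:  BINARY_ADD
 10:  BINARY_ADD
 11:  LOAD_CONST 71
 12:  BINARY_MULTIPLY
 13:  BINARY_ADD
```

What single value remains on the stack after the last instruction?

47010

LOAD_CONST 8     8
LOAD_CONST 1     8 1
LOAD_CONST 10    8 1 10
DUP_TOP          8 1 10 10
BINARY_MULTIPLY  8 1 100
LOAD_CONST 11    8 1 100 11
LOAD_CONST 51    8 1 100 11 51
BINARY_MULTIPLY  8 1 100 561
BINARY_ADD       8 1 661
BINARY_ADD       8 662
LOAD_CONST 71    8 662 71
BINARY_MULTIPLY  8 47002
BINARY_ADD       47010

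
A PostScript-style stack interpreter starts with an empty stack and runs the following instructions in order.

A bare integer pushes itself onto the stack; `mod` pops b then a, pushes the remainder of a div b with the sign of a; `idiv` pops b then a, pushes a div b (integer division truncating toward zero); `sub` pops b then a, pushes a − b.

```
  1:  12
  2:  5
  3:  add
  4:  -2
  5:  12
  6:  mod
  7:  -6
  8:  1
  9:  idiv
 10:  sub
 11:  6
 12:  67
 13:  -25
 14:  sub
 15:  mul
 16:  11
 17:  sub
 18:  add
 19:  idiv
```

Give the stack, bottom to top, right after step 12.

[17, 4, 6, 67]

12   -> [12]
5    -> [12, 5]
add  -> [17]
-2   -> [17, -2]
12   -> [17, -2, 12]
mod  -> [17, -2]
-6   -> [17, -2, -6]
1    -> [17, -2, -6, 1]
idiv -> [17, -2, -6]
sub  -> [17, 4]
6    -> [17, 4, 6]
67   -> [17, 4, 6, 67]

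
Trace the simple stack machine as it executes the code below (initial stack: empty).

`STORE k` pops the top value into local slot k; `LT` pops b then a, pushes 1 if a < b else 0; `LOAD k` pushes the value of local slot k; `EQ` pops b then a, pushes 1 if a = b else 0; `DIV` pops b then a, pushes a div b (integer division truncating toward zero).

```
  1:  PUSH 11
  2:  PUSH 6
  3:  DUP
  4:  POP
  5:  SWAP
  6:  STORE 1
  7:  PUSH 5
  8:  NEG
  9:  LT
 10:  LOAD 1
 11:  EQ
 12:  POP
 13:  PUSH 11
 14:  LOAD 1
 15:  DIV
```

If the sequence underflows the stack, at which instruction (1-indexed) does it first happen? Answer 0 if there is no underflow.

PUSH 11 → [11]
PUSH 6  → [11, 6]
DUP     → [11, 6, 6]
POP     → [11, 6]
SWAP    → [6, 11]
STORE 1 → [6]
PUSH 5  → [6, 5]
NEG     → [6, -5]
LT      → [0]
LOAD 1  → [0, 11]
EQ      → [0]
POP     → []
PUSH 11 → [11]
LOAD 1  → [11, 11]
DIV     → [1]

0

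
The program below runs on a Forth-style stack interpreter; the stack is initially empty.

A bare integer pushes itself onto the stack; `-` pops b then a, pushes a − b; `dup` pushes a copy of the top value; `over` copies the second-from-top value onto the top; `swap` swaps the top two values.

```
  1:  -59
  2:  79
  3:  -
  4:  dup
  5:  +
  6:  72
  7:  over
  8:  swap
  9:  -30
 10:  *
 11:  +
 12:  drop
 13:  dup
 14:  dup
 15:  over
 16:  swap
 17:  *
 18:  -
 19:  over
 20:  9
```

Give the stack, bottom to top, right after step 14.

[-276, -276, -276]

-59   -59
79    -59 79
-     -138
dup   -138 -138
+     -276
72    -276 72
over  -276 72 -276
swap  -276 -276 72
-30   -276 -276 72 -30
*     -276 -276 -2160
+     -276 -2436
drop  -276
dup   -276 -276
dup   -276 -276 -276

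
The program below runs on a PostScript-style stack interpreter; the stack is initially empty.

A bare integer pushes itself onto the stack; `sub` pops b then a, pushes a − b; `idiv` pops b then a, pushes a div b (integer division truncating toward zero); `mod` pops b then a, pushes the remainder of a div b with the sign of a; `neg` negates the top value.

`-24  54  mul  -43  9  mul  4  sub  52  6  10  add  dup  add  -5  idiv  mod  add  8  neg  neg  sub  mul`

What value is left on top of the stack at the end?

-24  → [-24]
54   → [-24, 54]
mul  → [-1296]
-43  → [-1296, -43]
9    → [-1296, -43, 9]
mul  → [-1296, -387]
4    → [-1296, -387, 4]
sub  → [-1296, -391]
52   → [-1296, -391, 52]
6    → [-1296, -391, 52, 6]
10   → [-1296, -391, 52, 6, 10]
add  → [-1296, -391, 52, 16]
dup  → [-1296, -391, 52, 16, 16]
add  → [-1296, -391, 52, 32]
-5   → [-1296, -391, 52, 32, -5]
idiv → [-1296, -391, 52, -6]
mod  → [-1296, -391, 4]
add  → [-1296, -387]
8    → [-1296, -387, 8]
neg  → [-1296, -387, -8]
neg  → [-1296, -387, 8]
sub  → [-1296, -395]
mul  → [511920]

511920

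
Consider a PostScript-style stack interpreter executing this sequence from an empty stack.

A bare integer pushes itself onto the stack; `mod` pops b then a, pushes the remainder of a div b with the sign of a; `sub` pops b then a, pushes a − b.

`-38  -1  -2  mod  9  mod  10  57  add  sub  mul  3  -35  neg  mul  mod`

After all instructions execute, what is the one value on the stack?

64

-38 : -38
-1  : -38 -1
-2  : -38 -1 -2
mod : -38 -1
9   : -38 -1 9
mod : -38 -1
10  : -38 -1 10
57  : -38 -1 10 57
add : -38 -1 67
sub : -38 -68
mul : 2584
3   : 2584 3
-35 : 2584 3 -35
neg : 2584 3 35
mul : 2584 105
mod : 64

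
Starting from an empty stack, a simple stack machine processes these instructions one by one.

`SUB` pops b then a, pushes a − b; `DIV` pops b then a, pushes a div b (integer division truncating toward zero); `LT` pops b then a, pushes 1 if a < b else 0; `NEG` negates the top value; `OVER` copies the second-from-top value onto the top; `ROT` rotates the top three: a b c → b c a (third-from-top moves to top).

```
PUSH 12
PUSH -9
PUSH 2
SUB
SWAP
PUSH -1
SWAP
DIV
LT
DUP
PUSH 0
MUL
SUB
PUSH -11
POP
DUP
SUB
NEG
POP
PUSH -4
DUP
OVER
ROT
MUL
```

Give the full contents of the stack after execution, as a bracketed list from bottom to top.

[-4, 16]

PUSH 12  → 12
PUSH -9  → 12 -9
PUSH 2   → 12 -9 2
SUB      → 12 -11
SWAP     → -11 12
PUSH -1  → -11 12 -1
SWAP     → -11 -1 12
DIV      → -11 0
LT       → 1
DUP      → 1 1
PUSH 0   → 1 1 0
MUL      → 1 0
SUB      → 1
PUSH -11 → 1 -11
POP      → 1
DUP      → 1 1
SUB      → 0
NEG      → 0
POP      → (empty)
PUSH -4  → -4
DUP      → -4 -4
OVER     → -4 -4 -4
ROT      → -4 -4 -4
MUL      → -4 16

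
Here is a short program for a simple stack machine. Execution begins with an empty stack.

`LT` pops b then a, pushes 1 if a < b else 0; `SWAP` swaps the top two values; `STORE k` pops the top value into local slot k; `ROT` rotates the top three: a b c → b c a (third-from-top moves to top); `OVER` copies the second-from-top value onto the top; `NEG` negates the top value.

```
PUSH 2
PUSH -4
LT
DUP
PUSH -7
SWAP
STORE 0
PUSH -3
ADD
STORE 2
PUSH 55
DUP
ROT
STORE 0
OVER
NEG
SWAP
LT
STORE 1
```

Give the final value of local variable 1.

1

PUSH 2   [2]
PUSH -4  [2, -4]
LT       [0]
DUP      [0, 0]
PUSH -7  [0, 0, -7]
SWAP     [0, -7, 0]
STORE 0  [0, -7]
PUSH -3  [0, -7, -3]
ADD      [0, -10]
STORE 2  [0]
PUSH 55  [0, 55]
DUP      [0, 55, 55]
ROT      [55, 55, 0]
STORE 0  [55, 55]
OVER     [55, 55, 55]
NEG      [55, 55, -55]
SWAP     [55, -55, 55]
LT       [55, 1]
STORE 1  [55]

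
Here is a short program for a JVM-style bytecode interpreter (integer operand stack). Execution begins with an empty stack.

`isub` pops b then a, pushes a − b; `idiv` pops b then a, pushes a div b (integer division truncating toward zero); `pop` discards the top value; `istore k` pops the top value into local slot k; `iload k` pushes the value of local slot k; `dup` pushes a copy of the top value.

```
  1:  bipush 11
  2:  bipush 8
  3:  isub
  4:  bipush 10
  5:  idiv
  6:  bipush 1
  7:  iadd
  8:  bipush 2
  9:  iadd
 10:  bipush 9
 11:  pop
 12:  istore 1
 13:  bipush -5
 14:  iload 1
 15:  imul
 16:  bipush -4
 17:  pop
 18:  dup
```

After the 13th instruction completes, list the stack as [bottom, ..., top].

bipush 11 : 11
bipush 8  : 11 8
isub      : 3
bipush 10 : 3 10
idiv      : 0
bipush 1  : 0 1
iadd      : 1
bipush 2  : 1 2
iadd      : 3
bipush 9  : 3 9
pop       : 3
istore 1  : (empty)
bipush -5 : -5

[-5]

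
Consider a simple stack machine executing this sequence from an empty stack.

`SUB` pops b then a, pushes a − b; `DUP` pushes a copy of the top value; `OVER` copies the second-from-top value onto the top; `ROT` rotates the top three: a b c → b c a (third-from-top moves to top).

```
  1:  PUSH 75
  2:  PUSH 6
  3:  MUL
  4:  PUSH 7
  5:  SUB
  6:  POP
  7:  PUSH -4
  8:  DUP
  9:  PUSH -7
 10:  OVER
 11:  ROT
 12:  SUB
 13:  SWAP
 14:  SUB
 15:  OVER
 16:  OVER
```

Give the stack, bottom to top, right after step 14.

PUSH 75  75
PUSH 6   75 6
MUL      450
PUSH 7   450 7
SUB      443
POP      (empty)
PUSH -4  -4
DUP      -4 -4
PUSH -7  -4 -4 -7
OVER     -4 -4 -7 -4
ROT      -4 -7 -4 -4
SUB      -4 -7 0
SWAP     -4 0 -7
SUB      -4 7

[-4, 7]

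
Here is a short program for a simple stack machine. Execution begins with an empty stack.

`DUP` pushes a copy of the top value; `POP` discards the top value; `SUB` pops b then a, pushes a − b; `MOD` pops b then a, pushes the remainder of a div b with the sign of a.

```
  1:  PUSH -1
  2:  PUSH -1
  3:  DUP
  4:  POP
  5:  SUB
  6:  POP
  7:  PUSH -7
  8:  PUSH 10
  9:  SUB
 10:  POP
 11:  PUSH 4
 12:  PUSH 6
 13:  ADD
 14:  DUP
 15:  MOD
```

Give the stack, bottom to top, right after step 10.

[]

PUSH -1 → [-1]
PUSH -1 → [-1, -1]
DUP     → [-1, -1, -1]
POP     → [-1, -1]
SUB     → [0]
POP     → []
PUSH -7 → [-7]
PUSH 10 → [-7, 10]
SUB     → [-17]
POP     → []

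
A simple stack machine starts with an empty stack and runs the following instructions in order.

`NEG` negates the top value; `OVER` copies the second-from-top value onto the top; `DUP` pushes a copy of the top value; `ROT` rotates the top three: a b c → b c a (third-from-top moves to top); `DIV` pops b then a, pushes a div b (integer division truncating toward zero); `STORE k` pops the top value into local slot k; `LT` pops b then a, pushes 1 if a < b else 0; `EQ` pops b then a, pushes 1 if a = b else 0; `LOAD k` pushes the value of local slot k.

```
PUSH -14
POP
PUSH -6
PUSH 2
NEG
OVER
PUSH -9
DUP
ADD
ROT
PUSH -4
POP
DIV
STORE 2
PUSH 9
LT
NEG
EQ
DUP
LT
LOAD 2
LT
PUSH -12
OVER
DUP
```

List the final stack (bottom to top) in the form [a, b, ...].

[1, -12, 1, 1]

PUSH -14 -> -14
POP      -> (empty)
PUSH -6  -> -6
PUSH 2   -> -6 2
NEG      -> -6 -2
OVER     -> -6 -2 -6
PUSH -9  -> -6 -2 -6 -9
DUP      -> -6 -2 -6 -9 -9
ADD      -> -6 -2 -6 -18
ROT      -> -6 -6 -18 -2
PUSH -4  -> -6 -6 -18 -2 -4
POP      -> -6 -6 -18 -2
DIV      -> -6 -6 9
STORE 2  -> -6 -6
PUSH 9   -> -6 -6 9
LT       -> -6 1
NEG      -> -6 -1
EQ       -> 0
DUP      -> 0 0
LT       -> 0
LOAD 2   -> 0 9
LT       -> 1
PUSH -12 -> 1 -12
OVER     -> 1 -12 1
DUP      -> 1 -12 1 1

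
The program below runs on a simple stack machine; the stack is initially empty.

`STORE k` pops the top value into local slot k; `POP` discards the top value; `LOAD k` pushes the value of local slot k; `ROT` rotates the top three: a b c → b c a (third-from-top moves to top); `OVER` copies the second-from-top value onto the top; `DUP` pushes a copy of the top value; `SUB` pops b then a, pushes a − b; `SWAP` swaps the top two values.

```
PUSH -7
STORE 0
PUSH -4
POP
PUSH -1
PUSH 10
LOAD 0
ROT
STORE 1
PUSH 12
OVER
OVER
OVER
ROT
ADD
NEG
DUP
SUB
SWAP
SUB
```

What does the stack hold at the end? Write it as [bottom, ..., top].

PUSH -7 : [-7]
STORE 0 : []
PUSH -4 : [-4]
POP     : []
PUSH -1 : [-1]
PUSH 10 : [-1, 10]
LOAD 0  : [-1, 10, -7]
ROT     : [10, -7, -1]
STORE 1 : [10, -7]
PUSH 12 : [10, -7, 12]
OVER    : [10, -7, 12, -7]
OVER    : [10, -7, 12, -7, 12]
OVER    : [10, -7, 12, -7, 12, -7]
ROT     : [10, -7, 12, 12, -7, -7]
ADD     : [10, -7, 12, 12, -14]
NEG     : [10, -7, 12, 12, 14]
DUP     : [10, -7, 12, 12, 14, 14]
SUB     : [10, -7, 12, 12, 0]
SWAP    : [10, -7, 12, 0, 12]
SUB     : [10, -7, 12, -12]

[10, -7, 12, -12]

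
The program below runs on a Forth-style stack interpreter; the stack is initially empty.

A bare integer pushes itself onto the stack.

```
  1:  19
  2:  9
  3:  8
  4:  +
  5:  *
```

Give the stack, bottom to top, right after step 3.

19 : [19]
9  : [19, 9]
8  : [19, 9, 8]

[19, 9, 8]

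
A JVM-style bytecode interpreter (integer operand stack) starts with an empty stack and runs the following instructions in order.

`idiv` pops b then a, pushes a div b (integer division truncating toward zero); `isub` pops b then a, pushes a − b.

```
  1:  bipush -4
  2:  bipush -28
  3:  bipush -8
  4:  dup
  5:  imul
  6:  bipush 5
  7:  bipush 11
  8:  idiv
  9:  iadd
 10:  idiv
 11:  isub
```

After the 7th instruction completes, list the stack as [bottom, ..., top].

[-4, -28, 64, 5, 11]

bipush -4  -> -4
bipush -28 -> -4 -28
bipush -8  -> -4 -28 -8
dup        -> -4 -28 -8 -8
imul       -> -4 -28 64
bipush 5   -> -4 -28 64 5
bipush 11  -> -4 -28 64 5 11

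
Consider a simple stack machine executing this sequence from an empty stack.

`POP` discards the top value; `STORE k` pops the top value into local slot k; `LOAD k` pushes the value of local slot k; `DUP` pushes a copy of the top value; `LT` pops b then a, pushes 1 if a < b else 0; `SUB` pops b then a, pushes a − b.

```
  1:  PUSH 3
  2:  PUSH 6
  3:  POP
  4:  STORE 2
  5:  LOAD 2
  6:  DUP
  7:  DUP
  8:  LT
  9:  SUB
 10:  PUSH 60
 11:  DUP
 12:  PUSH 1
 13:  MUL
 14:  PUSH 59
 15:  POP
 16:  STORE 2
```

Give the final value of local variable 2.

60

PUSH 3   [3]
PUSH 6   [3, 6]
POP      [3]
STORE 2  []
LOAD 2   [3]
DUP      [3, 3]
DUP      [3, 3, 3]
LT       [3, 0]
SUB      [3]
PUSH 60  [3, 60]
DUP      [3, 60, 60]
PUSH 1   [3, 60, 60, 1]
MUL      [3, 60, 60]
PUSH 59  [3, 60, 60, 59]
POP      [3, 60, 60]
STORE 2  [3, 60]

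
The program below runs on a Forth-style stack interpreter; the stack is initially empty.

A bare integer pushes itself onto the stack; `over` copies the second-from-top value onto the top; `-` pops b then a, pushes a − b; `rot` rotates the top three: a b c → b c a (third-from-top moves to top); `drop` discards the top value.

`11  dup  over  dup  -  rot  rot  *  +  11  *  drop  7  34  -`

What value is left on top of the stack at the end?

-27

11   -> [11]
dup  -> [11, 11]
over -> [11, 11, 11]
dup  -> [11, 11, 11, 11]
-    -> [11, 11, 0]
rot  -> [11, 0, 11]
rot  -> [0, 11, 11]
*    -> [0, 121]
+    -> [121]
11   -> [121, 11]
*    -> [1331]
drop -> []
7    -> [7]
34   -> [7, 34]
-    -> [-27]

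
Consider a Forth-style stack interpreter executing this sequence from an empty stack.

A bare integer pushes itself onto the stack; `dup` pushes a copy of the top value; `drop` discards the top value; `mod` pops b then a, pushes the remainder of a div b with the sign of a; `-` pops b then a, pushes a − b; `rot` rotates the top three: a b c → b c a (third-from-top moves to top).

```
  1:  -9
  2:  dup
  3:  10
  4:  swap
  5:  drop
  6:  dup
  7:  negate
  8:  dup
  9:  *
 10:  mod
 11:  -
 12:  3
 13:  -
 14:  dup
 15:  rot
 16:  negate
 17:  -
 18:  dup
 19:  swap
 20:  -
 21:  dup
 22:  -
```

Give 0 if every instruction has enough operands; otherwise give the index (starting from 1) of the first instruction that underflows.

-9     → [-9]
dup    → [-9, -9]
10     → [-9, -9, 10]
swap   → [-9, 10, -9]
drop   → [-9, 10]
dup    → [-9, 10, 10]
negate → [-9, 10, -10]
dup    → [-9, 10, -10, -10]
*      → [-9, 10, 100]
mod    → [-9, 10]
-      → [-19]
3      → [-19, 3]
-      → [-22]
dup    → [-22, -22]
rot  — needs 3 operands, stack has 2 → underflow

15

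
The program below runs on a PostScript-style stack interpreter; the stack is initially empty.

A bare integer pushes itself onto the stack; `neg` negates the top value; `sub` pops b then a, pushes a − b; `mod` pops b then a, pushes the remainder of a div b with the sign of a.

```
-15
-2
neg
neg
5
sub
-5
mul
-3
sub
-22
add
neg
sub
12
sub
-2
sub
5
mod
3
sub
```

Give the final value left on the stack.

-15 : [-15]
-2  : [-15, -2]
neg : [-15, 2]
neg : [-15, -2]
5   : [-15, -2, 5]
sub : [-15, -7]
-5  : [-15, -7, -5]
mul : [-15, 35]
-3  : [-15, 35, -3]
sub : [-15, 38]
-22 : [-15, 38, -22]
add : [-15, 16]
neg : [-15, -16]
sub : [1]
12  : [1, 12]
sub : [-11]
-2  : [-11, -2]
sub : [-9]
5   : [-9, 5]
mod : [-4]
3   : [-4, 3]
sub : [-7]

-7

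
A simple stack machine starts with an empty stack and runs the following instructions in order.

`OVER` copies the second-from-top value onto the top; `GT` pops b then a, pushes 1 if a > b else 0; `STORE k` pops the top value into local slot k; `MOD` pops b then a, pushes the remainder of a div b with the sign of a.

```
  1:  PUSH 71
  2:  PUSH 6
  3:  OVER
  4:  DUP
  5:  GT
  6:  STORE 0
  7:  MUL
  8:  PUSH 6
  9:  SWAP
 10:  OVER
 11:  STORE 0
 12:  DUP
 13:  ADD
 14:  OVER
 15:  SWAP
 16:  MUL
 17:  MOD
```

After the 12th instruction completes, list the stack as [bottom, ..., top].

PUSH 71 → [71]
PUSH 6  → [71, 6]
OVER    → [71, 6, 71]
DUP     → [71, 6, 71, 71]
GT      → [71, 6, 0]
STORE 0 → [71, 6]
MUL     → [426]
PUSH 6  → [426, 6]
SWAP    → [6, 426]
OVER    → [6, 426, 6]
STORE 0 → [6, 426]
DUP     → [6, 426, 426]

[6, 426, 426]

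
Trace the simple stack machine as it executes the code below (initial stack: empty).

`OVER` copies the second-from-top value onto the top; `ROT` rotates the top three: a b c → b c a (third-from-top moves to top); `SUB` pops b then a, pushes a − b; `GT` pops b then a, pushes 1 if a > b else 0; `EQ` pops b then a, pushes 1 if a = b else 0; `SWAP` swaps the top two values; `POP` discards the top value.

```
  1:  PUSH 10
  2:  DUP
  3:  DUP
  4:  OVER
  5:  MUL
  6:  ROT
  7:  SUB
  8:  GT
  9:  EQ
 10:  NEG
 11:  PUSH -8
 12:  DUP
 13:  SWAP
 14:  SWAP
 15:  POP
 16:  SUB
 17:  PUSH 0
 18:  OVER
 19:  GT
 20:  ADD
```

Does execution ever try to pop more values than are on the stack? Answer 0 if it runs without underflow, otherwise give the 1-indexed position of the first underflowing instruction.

PUSH 10 : [10]
DUP     : [10, 10]
DUP     : [10, 10, 10]
OVER    : [10, 10, 10, 10]
MUL     : [10, 10, 100]
ROT     : [10, 100, 10]
SUB     : [10, 90]
GT      : [0]
EQ  — needs 2 operands, stack has 1 → underflow

9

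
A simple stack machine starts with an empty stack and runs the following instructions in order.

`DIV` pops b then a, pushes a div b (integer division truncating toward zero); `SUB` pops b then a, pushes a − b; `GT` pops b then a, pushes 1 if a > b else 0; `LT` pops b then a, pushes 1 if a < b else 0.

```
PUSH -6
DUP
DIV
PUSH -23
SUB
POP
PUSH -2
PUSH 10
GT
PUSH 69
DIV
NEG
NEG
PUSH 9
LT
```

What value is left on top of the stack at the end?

PUSH -6  : [-6]
DUP      : [-6, -6]
DIV      : [1]
PUSH -23 : [1, -23]
SUB      : [24]
POP      : []
PUSH -2  : [-2]
PUSH 10  : [-2, 10]
GT       : [0]
PUSH 69  : [0, 69]
DIV      : [0]
NEG      : [0]
NEG      : [0]
PUSH 9   : [0, 9]
LT       : [1]

1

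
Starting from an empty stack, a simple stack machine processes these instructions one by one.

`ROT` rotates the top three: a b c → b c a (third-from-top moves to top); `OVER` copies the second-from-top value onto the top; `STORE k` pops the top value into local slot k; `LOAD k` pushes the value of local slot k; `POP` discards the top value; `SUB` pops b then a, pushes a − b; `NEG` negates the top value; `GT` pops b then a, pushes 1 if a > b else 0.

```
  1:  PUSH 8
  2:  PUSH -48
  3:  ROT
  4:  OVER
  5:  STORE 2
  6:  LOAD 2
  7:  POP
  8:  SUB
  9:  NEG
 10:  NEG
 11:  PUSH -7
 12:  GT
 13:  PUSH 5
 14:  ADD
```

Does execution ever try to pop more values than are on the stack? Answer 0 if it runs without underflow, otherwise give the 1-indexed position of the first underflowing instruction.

PUSH 8   → [8]
PUSH -48 → [8, -48]
ROT  — needs 3 operands, stack has 2 → underflow

3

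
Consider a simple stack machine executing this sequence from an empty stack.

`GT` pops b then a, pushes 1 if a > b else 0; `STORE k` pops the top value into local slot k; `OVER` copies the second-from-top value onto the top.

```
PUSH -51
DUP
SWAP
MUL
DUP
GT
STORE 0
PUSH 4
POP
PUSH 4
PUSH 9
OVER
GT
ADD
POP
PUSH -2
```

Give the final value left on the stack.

-2

PUSH -51  -51
DUP       -51 -51
SWAP      -51 -51
MUL       2601
DUP       2601 2601
GT        0
STORE 0   (empty)
PUSH 4    4
POP       (empty)
PUSH 4    4
PUSH 9    4 9
OVER      4 9 4
GT        4 1
ADD       5
POP       (empty)
PUSH -2   -2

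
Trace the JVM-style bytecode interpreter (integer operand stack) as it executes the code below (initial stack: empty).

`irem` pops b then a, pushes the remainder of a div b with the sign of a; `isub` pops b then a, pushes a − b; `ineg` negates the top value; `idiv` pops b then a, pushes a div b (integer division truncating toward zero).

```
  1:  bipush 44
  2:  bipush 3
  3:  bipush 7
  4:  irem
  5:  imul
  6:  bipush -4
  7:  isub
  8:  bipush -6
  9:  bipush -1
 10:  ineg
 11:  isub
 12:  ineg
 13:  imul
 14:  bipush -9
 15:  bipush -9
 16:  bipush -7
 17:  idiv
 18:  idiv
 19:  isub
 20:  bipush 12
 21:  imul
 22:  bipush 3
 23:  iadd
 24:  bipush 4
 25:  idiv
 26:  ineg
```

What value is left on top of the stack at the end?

bipush 44 : 44
bipush 3  : 44 3
bipush 7  : 44 3 7
irem      : 44 3
imul      : 132
bipush -4 : 132 -4
isub      : 136
bipush -6 : 136 -6
bipush -1 : 136 -6 -1
ineg      : 136 -6 1
isub      : 136 -7
ineg      : 136 7
imul      : 952
bipush -9 : 952 -9
bipush -9 : 952 -9 -9
bipush -7 : 952 -9 -9 -7
idiv      : 952 -9 1
idiv      : 952 -9
isub      : 961
bipush 12 : 961 12
imul      : 11532
bipush 3  : 11532 3
iadd      : 11535
bipush 4  : 11535 4
idiv      : 2883
ineg      : -2883

-2883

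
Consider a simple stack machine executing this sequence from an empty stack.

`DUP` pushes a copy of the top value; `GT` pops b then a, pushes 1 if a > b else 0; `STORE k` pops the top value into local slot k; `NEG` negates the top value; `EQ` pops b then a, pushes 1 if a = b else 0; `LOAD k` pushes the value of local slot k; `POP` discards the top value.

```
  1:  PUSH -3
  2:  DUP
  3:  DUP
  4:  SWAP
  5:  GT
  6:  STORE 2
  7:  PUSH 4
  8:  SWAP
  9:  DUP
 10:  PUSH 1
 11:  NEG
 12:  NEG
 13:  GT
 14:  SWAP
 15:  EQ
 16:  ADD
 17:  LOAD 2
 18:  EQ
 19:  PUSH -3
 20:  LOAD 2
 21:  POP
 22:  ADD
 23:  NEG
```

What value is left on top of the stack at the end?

PUSH -3  [-3]
DUP      [-3, -3]
DUP      [-3, -3, -3]
SWAP     [-3, -3, -3]
GT       [-3, 0]
STORE 2  [-3]
PUSH 4   [-3, 4]
SWAP     [4, -3]
DUP      [4, -3, -3]
PUSH 1   [4, -3, -3, 1]
NEG      [4, -3, -3, -1]
NEG      [4, -3, -3, 1]
GT       [4, -3, 0]
SWAP     [4, 0, -3]
EQ       [4, 0]
ADD      [4]
LOAD 2   [4, 0]
EQ       [0]
PUSH -3  [0, -3]
LOAD 2   [0, -3, 0]
POP      [0, -3]
ADD      [-3]
NEG      [3]

3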